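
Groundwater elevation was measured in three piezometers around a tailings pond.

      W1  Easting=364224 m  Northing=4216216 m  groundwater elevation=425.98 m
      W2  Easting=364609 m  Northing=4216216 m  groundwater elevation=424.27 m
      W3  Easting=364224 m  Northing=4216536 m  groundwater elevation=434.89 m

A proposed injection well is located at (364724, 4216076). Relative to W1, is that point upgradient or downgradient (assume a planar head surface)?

downgradient

∂h/∂x = (424.27 − 425.98) / (364609 − 364224) = -0.004442
∂h/∂y = (434.89 − 425.98) / (4216536 − 4216216) = +0.02784
Head at (364724, 4216076) = 425.98 + (-0.004442)·(500) + (+0.02784)·(-140) = 419.86 m.
That is lower than the 425.98 m at W1, so the point is downgradient.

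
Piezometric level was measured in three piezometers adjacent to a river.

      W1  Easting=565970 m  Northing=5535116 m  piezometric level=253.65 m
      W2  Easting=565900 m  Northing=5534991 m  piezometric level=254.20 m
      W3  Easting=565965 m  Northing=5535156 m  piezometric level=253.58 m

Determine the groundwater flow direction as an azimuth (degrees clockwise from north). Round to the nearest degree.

With h = a·x + b·y + c and W1 as origin, the differences give:
  (-70)·a + (-125)·b = +0.55
  (-5)·a + 40·b = -0.07
Eliminate b (×40 and ×(-125), subtract): -3425·a = 13.250 → a = ∂h/∂x = -0.003869
Back-substitute: b = ∂h/∂y = -0.002234.
Flow direction (−∇h) has components (+0.003869 E, +0.002234 N).
Azimuth = atan2(E, N) = atan2(+0.003869, +0.002234) = 60.0° ≈ 060°.

060°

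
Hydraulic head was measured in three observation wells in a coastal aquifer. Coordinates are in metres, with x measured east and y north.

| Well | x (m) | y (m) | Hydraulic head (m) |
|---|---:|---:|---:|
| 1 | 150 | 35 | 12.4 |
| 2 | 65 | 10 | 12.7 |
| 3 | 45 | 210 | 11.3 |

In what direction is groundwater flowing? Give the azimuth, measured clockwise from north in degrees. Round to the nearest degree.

011°

Differences from 1: to 2 (Δx, Δy, Δh) = (-85, -25, +0.3); to 3 = (-105, 175, -1.1).
Determinant of the coordinate differences = (-85)·175 − (-105)·(-25) = -17500.
∂h/∂x = [(+0.3)·175 − (-1.1)·(-25)] / -17500 = -0.001429
∂h/∂y = [(-85)·(-1.1) − (-105)·(+0.3)] / -17500 = -0.007143
Flow direction (−∇h) has components (+0.001429 E, +0.007143 N).
Azimuth = atan2(E, N) = atan2(+0.001429, +0.007143) = 11.3° ≈ 011°.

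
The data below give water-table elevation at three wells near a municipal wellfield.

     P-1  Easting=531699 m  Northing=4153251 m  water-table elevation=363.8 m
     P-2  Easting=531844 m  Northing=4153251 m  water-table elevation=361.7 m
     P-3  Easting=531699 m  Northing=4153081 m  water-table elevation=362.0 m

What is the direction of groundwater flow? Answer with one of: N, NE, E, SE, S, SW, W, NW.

∂h/∂x = (361.7 − 363.8) / (531844 − 531699) = -0.01448
∂h/∂y = (362.0 − 363.8) / (4153081 − 4153251) = +0.01059
Flow = −∇h = (+0.01448 east, -0.01059 north), which points southeast.

SE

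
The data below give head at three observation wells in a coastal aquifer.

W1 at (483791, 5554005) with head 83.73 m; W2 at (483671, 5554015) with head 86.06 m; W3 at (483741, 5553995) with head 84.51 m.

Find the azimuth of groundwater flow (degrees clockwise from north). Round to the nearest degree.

126°

Differences from W1: to W2 (Δx, Δy, Δh) = (-120, 10, +2.33); to W3 = (-50, -10, +0.78).
Determinant of the coordinate differences = (-120)·(-10) − (-50)·10 = 1700.
∂h/∂x = [(+2.33)·(-10) − (+0.78)·10] / 1700 = -0.01829
∂h/∂y = [(-120)·(+0.78) − (-50)·(+2.33)] / 1700 = +0.01347
Flow direction (−∇h) has components (+0.01829 E, -0.01347 N).
Azimuth = atan2(E, N) = atan2(+0.01829, -0.01347) = 126.4° ≈ 126°.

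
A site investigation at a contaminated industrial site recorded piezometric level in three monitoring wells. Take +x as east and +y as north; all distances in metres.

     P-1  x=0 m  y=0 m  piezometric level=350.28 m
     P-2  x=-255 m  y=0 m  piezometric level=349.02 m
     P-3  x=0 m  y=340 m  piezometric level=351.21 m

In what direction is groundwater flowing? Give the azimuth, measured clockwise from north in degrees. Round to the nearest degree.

∂h/∂x = (349.02 − 350.28) / (-255 − 0) = +0.004941
∂h/∂y = (351.21 − 350.28) / (340 − 0) = +0.002735
Flow direction (−∇h) has components (-0.004941 E, -0.002735 N).
Azimuth = atan2(E, N) = atan2(-0.004941, -0.002735) = 241.0° ≈ 241°.

241°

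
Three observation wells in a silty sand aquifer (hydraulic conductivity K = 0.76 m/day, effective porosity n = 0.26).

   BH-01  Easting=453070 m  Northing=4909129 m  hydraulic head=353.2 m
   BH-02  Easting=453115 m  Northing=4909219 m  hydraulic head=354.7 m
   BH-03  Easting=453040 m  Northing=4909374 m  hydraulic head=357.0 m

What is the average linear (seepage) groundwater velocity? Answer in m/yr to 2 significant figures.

17 m/yr

With h = a·x + b·y + c and BH-01 as origin, the differences give:
  45·a + 90·b = +1.5
  (-30)·a + 245·b = +3.8
Eliminate b (×245 and ×90, subtract): 13725·a = 25.50 → a = ∂h/∂x = +0.001858
Back-substitute: b = ∂h/∂y = +0.01574.
|∇h| = √(0.001858² + 0.01574²) = 0.01585
Seepage velocity v = K·i/n = 0.76 × 0.01585 / 0.26 = 0.04633 m/day = 16.92 m/yr.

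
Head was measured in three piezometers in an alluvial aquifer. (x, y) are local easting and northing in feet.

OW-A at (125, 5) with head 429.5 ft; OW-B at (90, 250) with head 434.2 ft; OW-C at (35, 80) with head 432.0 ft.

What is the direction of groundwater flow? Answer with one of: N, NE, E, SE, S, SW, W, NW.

With h = a·x + b·y + c and OW-A as origin, the differences give:
  (-35)·a + 245·b = +4.7
  (-90)·a + 75·b = +2.5
Eliminate b (×75 and ×245, subtract): 19425·a = -260.00 → a = ∂h/∂x = -0.01338
Back-substitute: b = ∂h/∂y = +0.01727.
Flow = −∇h = (+0.01338 east, -0.01727 north), which points southeast.

SE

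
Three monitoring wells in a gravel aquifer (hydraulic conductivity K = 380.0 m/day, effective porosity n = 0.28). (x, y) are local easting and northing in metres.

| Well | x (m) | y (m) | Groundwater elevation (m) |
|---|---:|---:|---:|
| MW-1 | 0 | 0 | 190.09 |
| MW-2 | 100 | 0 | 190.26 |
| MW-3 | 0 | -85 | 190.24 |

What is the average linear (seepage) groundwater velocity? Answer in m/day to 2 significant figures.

∂h/∂x = (190.26 − 190.09) / (100 − 0) = +0.001700
∂h/∂y = (190.24 − 190.09) / (-85 − 0) = -0.001765
|∇h| = √(0.001700² + -0.001765²) = 0.002451
Seepage velocity v = K·i/n = 380.0 × 0.002451 / 0.28 = 3.326 m/day.

3.3 m/day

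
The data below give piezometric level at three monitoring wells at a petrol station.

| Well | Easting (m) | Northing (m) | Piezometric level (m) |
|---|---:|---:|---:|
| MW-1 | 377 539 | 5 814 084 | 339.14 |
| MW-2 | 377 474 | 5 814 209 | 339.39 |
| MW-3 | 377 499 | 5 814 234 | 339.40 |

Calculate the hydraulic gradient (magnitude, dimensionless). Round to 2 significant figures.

With h = a·x + b·y + c and MW-1 as origin, the differences give:
  (-65)·a + 125·b = +0.25
  (-40)·a + 150·b = +0.26
Eliminate b (×150 and ×125, subtract): -4750·a = 5.000 → a = ∂h/∂x = -0.001053
Back-substitute: b = ∂h/∂y = +0.001453.
|∇h| = √(-0.001053² + 0.001453²) = 0.001794

0.0018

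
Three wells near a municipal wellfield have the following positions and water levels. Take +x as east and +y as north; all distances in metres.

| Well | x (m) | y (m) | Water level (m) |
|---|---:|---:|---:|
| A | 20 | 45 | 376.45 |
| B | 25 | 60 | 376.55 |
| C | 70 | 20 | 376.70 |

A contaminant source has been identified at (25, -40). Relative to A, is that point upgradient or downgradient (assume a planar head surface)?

downgradient

Taking A as reference: B−A = (5, 15, +0.10); C−A = (50, -25, +0.25).
Solve a·Δx + b·Δy = Δh: det = 5·(-25) − 50·15 = -875.
∂h/∂x = [(+0.10)·(-25) − (+0.25)·15] / -875 = +0.007143
∂h/∂y = [5·(+0.25) − 50·(+0.10)] / -875 = +0.004286
Head at (25, -40) = 376.45 + (+0.007143)·(5) + (+0.004286)·(-85) = 376.12 m.
That is lower than the 376.45 m at A, so the point is downgradient.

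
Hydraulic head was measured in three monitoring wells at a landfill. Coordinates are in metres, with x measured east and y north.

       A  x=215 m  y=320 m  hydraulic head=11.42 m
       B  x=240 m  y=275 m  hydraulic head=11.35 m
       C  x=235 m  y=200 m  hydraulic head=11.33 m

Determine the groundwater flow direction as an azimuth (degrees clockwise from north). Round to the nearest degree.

101°

Differences from A: to B (Δx, Δy, Δh) = (25, -45, -0.07); to C = (20, -120, -0.09).
Solve a·Δx + b·Δy = Δh: det = 25·(-120) − 20·(-45) = -2100.
∂h/∂x = [(-0.07)·(-120) − (-0.09)·(-45)] / -2100 = -0.002071
∂h/∂y = [25·(-0.09) − 20·(-0.07)] / -2100 = +0.0004048
Flow direction (−∇h) has components (+0.002071 E, -0.0004048 N).
Azimuth = atan2(E, N) = atan2(+0.002071, -0.0004048) = 101.1° ≈ 101°.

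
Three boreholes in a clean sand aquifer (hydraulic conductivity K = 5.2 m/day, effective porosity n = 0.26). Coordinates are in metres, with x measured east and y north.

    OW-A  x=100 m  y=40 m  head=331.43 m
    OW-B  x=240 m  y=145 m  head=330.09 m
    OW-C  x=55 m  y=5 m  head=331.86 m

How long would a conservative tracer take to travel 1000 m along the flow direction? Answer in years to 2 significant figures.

14 years

Differences from OW-A: to OW-B (Δx, Δy, Δh) = (140, 105, -1.34); to OW-C = (-45, -35, +0.43).
Solve a·Δx + b·Δy = Δh: det = 140·(-35) − (-45)·105 = -175.
∂h/∂x = [(-1.34)·(-35) − (+0.43)·105] / -175 = -0.01000
∂h/∂y = [140·(+0.43) − (-45)·(-1.34)] / -175 = +0.0005714
|∇h| = √(-0.01000² + 0.0005714²) = 0.01002
Seepage velocity v = K·i/n = 5.2 × 0.01002 / 0.26 = 0.2004 m/day.
t = 1000 / 0.2004 = 4990 days = 13.7 years.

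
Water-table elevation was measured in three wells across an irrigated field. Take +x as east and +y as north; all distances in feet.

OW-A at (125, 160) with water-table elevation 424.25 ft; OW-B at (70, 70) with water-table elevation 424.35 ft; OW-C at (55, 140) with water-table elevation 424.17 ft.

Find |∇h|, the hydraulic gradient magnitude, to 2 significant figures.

Taking OW-A as reference: OW-B−OW-A = (-55, -90, +0.10); OW-C−OW-A = (-70, -20, -0.08).
Solve a·Δx + b·Δy = Δh: det = (-55)·(-20) − (-70)·(-90) = -5200.
∂h/∂x = [(+0.10)·(-20) − (-0.08)·(-90)] / -5200 = +0.001769
∂h/∂y = [(-55)·(-0.08) − (-70)·(+0.10)] / -5200 = -0.002192
|∇h| = √(0.001769² + -0.002192²) = 0.002817

0.0028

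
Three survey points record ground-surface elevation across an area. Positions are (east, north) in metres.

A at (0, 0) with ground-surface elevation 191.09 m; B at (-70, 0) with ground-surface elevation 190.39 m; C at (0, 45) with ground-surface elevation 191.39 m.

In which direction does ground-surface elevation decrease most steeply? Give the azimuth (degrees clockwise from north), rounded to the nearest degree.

∂z/∂x = (190.39 − 191.09) / (-70 − 0) = +0.01000
∂z/∂y = (191.39 − 191.09) / (45 − 0) = +0.006667
Steepest decrease is along −∇f: components (-0.01000 E, -0.006667 N).
Azimuth = atan2(-0.01000, -0.006667) = 236.3° ≈ 236°.

236°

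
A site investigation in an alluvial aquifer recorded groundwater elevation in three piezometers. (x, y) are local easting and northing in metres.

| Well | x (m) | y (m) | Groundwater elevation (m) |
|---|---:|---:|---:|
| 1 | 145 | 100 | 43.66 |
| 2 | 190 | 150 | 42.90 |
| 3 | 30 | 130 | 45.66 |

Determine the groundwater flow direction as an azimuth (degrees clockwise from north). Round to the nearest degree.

With h = a·x + b·y + c and 1 as origin, the differences give:
  45·a + 50·b = -0.76
  (-115)·a + 30·b = +2.00
Eliminate b (×30 and ×50, subtract): 7100·a = -122.800 → a = ∂h/∂x = -0.01730
Back-substitute: b = ∂h/∂y = +0.0003662.
Flow direction (−∇h) has components (+0.01730 E, -0.0003662 N).
Azimuth = atan2(E, N) = atan2(+0.01730, -0.0003662) = 91.2° ≈ 091°.

091°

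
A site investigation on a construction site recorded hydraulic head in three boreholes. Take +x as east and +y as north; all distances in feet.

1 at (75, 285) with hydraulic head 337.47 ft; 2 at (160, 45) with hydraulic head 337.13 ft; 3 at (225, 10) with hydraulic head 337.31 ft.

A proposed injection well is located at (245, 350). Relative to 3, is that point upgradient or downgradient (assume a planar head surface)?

Taking 1 as reference: 2−1 = (85, -240, -0.34); 3−1 = (150, -275, -0.16).
Solve a·Δx + b·Δy = Δh: det = 85·(-275) − 150·(-240) = 12625.
∂h/∂x = [(-0.34)·(-275) − (-0.16)·(-240)] / 12625 = +0.004364
∂h/∂y = [85·(-0.16) − 150·(-0.34)] / 12625 = +0.002962
Head at (245, 350) = 337.47 + (+0.004364)·(170) + (+0.002962)·(65) = 338.40 ft.
That is higher than the 337.31 ft at 3, so the point is upgradient.

upgradient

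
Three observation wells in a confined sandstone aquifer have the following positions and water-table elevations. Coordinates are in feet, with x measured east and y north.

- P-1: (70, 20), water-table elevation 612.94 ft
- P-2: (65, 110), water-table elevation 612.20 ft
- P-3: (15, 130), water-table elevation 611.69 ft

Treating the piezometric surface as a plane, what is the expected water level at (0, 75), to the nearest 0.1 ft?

612.0 ft

With h = a·x + b·y + c and P-1 as origin, the differences give:
  (-5)·a + 90·b = -0.74
  (-55)·a + 110·b = -1.25
Eliminate b (×110 and ×90, subtract): 4400·a = 31.100 → a = ∂h/∂x = +0.007068
Back-substitute: b = ∂h/∂y = -0.007830.
h(0, 75) = 612.94 + (+0.007068)·(-70) + (-0.007830)·(55) = 612.94 -0.495 -0.431 = 612.015 ft.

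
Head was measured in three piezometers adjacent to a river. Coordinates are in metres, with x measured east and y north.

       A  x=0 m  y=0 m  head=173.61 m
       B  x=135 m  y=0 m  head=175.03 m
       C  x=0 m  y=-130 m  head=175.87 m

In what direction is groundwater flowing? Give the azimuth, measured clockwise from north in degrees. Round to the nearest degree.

∂h/∂x = (175.03 − 173.61) / (135 − 0) = +0.01052
∂h/∂y = (175.87 − 173.61) / (-130 − 0) = -0.01738
Flow direction (−∇h) has components (-0.01052 E, +0.01738 N).
Azimuth = atan2(E, N) = atan2(-0.01052, +0.01738) = 328.8° ≈ 329°.

329°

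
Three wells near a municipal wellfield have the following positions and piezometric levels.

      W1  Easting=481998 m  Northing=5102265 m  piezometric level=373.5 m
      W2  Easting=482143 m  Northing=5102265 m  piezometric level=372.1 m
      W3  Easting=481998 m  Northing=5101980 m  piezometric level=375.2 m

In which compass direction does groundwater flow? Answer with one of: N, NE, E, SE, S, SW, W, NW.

NE

∂h/∂x = (372.1 − 373.5) / (482143 − 481998) = -0.009655
∂h/∂y = (375.2 − 373.5) / (5101980 − 5102265) = -0.005965
Flow = −∇h = (+0.009655 east, +0.005965 north), which points northeast.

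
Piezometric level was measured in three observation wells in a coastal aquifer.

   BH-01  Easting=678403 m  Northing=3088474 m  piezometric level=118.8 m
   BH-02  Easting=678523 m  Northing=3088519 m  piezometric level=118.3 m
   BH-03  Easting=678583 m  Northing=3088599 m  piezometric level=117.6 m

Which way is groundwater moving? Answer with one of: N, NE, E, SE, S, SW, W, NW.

Differences from BH-01: to BH-02 (Δx, Δy, Δh) = (120, 45, -0.5); to BH-03 = (180, 125, -1.2).
Determinant of the coordinate differences = 120·125 − 180·45 = 6900.
∂h/∂x = [(-0.5)·125 − (-1.2)·45] / 6900 = -0.001232
∂h/∂y = [120·(-1.2) − 180·(-0.5)] / 6900 = -0.007826
Flow = −∇h = (+0.001232 east, +0.007826 north), which points north.

N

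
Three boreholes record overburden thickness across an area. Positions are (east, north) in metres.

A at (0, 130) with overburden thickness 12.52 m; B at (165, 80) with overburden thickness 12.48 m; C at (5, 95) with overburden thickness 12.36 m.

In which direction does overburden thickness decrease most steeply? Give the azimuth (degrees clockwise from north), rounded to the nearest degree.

194°

Differences from A: to B (Δx, Δy, Δh) = (165, -50, -0.04); to C = (5, -35, -0.16).
Determinant of the coordinate differences = 165·(-35) − 5·(-50) = -5525.
∂d/∂x = [(-0.04)·(-35) − (-0.16)·(-50)] / -5525 = +0.001195
∂d/∂y = [165·(-0.16) − 5·(-0.04)] / -5525 = +0.004742
Steepest decrease is along −∇f: components (-0.001195 E, -0.004742 N).
Azimuth = atan2(-0.001195, -0.004742) = 194.1° ≈ 194°.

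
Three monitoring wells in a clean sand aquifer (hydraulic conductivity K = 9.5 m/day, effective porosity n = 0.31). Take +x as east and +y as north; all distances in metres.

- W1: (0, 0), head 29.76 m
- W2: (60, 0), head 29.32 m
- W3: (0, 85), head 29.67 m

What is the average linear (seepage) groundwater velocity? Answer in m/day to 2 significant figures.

∂h/∂x = (29.32 − 29.76) / (60 − 0) = -0.007333
∂h/∂y = (29.67 − 29.76) / (85 − 0) = -0.001059
|∇h| = √(-0.007333² + -0.001059²) = 0.007409
Seepage velocity v = K·i/n = 9.5 × 0.007409 / 0.31 = 0.2271 m/day.

0.23 m/day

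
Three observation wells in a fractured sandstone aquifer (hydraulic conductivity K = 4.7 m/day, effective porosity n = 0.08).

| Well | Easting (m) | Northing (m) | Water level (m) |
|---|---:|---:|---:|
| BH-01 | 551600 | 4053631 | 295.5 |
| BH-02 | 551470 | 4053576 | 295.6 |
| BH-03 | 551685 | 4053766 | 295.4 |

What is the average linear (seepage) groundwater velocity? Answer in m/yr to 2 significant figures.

Three-point gradient (reference BH-01): Δ to BH-02 = (-130, -55, +0.1), Δ to BH-03 = (85, 135, -0.1).
∂h/∂x = -0.0006214, ∂h/∂y = -0.0003495 (det = -12875).
|∇h| = √(-0.0006214² + -0.0003495²) = 0.0007129
Seepage velocity v = K·i/n = 4.7 × 0.0007129 / 0.08 = 0.04188 m/day = 15.3 m/yr.

15 m/yr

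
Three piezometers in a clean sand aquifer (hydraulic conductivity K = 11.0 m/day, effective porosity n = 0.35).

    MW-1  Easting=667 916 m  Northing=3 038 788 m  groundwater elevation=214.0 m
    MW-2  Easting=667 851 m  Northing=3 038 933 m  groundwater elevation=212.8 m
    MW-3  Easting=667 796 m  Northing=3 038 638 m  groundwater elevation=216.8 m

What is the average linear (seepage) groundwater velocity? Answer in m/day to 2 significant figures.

0.46 m/day

Differences from MW-1: to MW-2 (Δx, Δy, Δh) = (-65, 145, -1.2); to MW-3 = (-120, -150, +2.8).
Determinant of the coordinate differences = (-65)·(-150) − (-120)·145 = 27150.
∂h/∂x = [(-1.2)·(-150) − (+2.8)·145] / 27150 = -0.008324
∂h/∂y = [(-65)·(+2.8) − (-120)·(-1.2)] / 27150 = -0.01201
|∇h| = √(-0.008324² + -0.01201²) = 0.01461
Seepage velocity v = K·i/n = 11.0 × 0.01461 / 0.35 = 0.4592 m/day.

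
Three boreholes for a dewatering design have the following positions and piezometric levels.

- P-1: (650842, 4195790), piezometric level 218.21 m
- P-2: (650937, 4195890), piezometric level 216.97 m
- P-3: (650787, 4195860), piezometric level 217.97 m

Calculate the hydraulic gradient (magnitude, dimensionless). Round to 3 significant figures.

0.00910

With h = a·x + b·y + c and P-1 as origin, the differences give:
  95·a + 100·b = -1.24
  (-55)·a + 70·b = -0.24
Eliminate b (×70 and ×100, subtract): 12150·a = -62.800 → a = ∂h/∂x = -0.005169
Back-substitute: b = ∂h/∂y = -0.007490.
|∇h| = √(-0.005169² + -0.007490²) = 0.0091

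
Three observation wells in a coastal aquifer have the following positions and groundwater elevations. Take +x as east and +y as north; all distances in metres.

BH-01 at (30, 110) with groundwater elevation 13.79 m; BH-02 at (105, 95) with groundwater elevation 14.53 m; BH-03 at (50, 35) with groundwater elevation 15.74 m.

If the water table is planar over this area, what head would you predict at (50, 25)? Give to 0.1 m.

16.0 m

With h = a·x + b·y + c and BH-01 as origin, the differences give:
  75·a + (-15)·b = +0.74
  20·a + (-75)·b = +1.95
Eliminate b (×(-75) and ×(-15), subtract): -5325·a = -26.250 → a = ∂h/∂x = +0.004930
Back-substitute: b = ∂h/∂y = -0.02469.
h(50, 25) = 13.79 + (+0.004930)·(20) + (-0.02469)·(-85) = 13.79 +0.099 +2.098 = 15.987 m.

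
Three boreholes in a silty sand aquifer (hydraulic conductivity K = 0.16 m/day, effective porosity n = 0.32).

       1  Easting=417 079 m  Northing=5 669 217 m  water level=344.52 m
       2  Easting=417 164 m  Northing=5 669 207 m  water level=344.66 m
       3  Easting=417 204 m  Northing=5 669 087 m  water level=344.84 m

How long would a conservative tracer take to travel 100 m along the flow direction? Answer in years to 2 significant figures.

300 years

With h = a·x + b·y + c and 1 as origin, the differences give:
  85·a + (-10)·b = +0.14
  125·a + (-130)·b = +0.32
Eliminate b (×(-130) and ×(-10), subtract): -9800·a = -15.000 → a = ∂h/∂x = +0.001531
Back-substitute: b = ∂h/∂y = -0.0009898.
|∇h| = √(0.001531² + -0.0009898²) = 0.001823
Seepage velocity v = K·i/n = 0.16 × 0.001823 / 0.32 = 0.0009115 m/day.
t = 100 / 0.0009115 = 1.097e+05 days = 300 years.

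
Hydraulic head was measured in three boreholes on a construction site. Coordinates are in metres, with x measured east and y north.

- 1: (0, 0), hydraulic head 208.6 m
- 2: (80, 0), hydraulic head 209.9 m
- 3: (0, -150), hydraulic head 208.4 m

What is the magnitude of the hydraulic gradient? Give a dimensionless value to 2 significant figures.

0.016

∂h/∂x = (209.9 − 208.6) / (80 − 0) = +0.01625
∂h/∂y = (208.4 − 208.6) / (-150 − 0) = +0.001333
|∇h| = √(0.01625² + 0.001333²) = 0.0163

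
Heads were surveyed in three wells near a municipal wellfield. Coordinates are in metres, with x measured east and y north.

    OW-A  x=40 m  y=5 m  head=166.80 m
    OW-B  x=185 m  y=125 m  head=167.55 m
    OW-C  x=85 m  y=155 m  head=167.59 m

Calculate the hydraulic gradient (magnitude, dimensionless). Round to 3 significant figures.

With h = a·x + b·y + c and OW-A as origin, the differences give:
  145·a + 120·b = +0.75
  45·a + 150·b = +0.79
Eliminate b (×150 and ×120, subtract): 16350·a = 17.700 → a = ∂h/∂x = +0.001083
Back-substitute: b = ∂h/∂y = +0.004942.
|∇h| = √(0.001083² + 0.004942²) = 0.005059

0.00506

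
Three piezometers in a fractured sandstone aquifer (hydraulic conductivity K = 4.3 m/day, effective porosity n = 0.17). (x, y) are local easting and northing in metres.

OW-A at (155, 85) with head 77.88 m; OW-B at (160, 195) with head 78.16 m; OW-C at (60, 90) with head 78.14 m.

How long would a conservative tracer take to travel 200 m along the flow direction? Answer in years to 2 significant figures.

5.8 years

Taking OW-A as reference: OW-B−OW-A = (5, 110, +0.28); OW-C−OW-A = (-95, 5, +0.26).
Determinant of the coordinate differences = 5·5 − (-95)·110 = 10475.
∂h/∂x = [(+0.28)·5 − (+0.26)·110] / 10475 = -0.002597
∂h/∂y = [5·(+0.26) − (-95)·(+0.28)] / 10475 = +0.002663
|∇h| = √(-0.002597² + 0.002663²) = 0.00372
Seepage velocity v = K·i/n = 4.3 × 0.00372 / 0.17 = 0.09409 m/day.
t = 200 / 0.09409 = 2126 days = 5.82 years.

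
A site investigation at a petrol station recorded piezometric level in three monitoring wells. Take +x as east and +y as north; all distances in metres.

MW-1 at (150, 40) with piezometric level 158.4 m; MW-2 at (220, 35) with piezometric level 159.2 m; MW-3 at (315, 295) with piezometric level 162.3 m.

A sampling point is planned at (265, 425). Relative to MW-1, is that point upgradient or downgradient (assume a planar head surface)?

upgradient

Taking MW-1 as reference: MW-2−MW-1 = (70, -5, +0.8); MW-3−MW-1 = (165, 255, +3.9).
Solve a·Δx + b·Δy = Δh: det = 70·255 − 165·(-5) = 18675.
∂h/∂x = [(+0.8)·255 − (+3.9)·(-5)] / 18675 = +0.01197
∂h/∂y = [70·(+3.9) − 165·(+0.8)] / 18675 = +0.007550
Head at (265, 425) = 158.4 + (+0.01197)·(115) + (+0.007550)·(385) = 162.68 m.
That is higher than the 158.4 m at MW-1, so the point is upgradient.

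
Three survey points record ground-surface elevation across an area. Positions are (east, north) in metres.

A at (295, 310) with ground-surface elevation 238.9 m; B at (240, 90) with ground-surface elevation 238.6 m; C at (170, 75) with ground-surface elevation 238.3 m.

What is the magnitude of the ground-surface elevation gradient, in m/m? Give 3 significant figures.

Taking A as reference: B−A = (-55, -220, -0.3); C−A = (-125, -235, -0.6).
Solve a·Δx + b·Δy = Δz: det = (-55)·(-235) − (-125)·(-220) = -14575.
∂z/∂x = [(-0.3)·(-235) − (-0.6)·(-220)] / -14575 = +0.004220
∂z/∂y = [(-55)·(-0.6) − (-125)·(-0.3)] / -14575 = +0.0003087
|∇f| = √(0.004220² + 0.0003087²) = 0.004231 m/m

0.00423 m/m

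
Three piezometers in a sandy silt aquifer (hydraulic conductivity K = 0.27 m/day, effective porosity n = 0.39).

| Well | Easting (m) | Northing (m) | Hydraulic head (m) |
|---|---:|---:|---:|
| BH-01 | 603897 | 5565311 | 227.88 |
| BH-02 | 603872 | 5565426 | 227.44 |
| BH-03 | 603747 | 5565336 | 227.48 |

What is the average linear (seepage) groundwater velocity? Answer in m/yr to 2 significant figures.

1.0 m/yr

With h = a·x + b·y + c and BH-01 as origin, the differences give:
  (-25)·a + 115·b = -0.44
  (-150)·a + 25·b = -0.40
Eliminate b (×25 and ×115, subtract): 16625·a = 35.000 → a = ∂h/∂x = +0.002105
Back-substitute: b = ∂h/∂y = -0.003368.
|∇h| = √(0.002105² + -0.003368²) = 0.003972
Seepage velocity v = K·i/n = 0.27 × 0.003972 / 0.39 = 0.00275 m/day = 1.004 m/yr.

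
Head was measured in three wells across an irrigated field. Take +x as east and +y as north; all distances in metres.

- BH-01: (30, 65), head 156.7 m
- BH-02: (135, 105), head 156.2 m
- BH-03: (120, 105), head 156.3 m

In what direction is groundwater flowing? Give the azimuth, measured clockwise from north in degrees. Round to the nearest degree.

127°

Three-point gradient (reference BH-01): Δ to BH-02 = (105, 40, -0.5), Δ to BH-03 = (90, 40, -0.4).
∂h/∂x = -0.006667, ∂h/∂y = +0.005000 (det = 600).
Flow direction (−∇h) has components (+0.006667 E, -0.005000 N).
Azimuth = atan2(E, N) = atan2(+0.006667, -0.005000) = 126.9° ≈ 127°.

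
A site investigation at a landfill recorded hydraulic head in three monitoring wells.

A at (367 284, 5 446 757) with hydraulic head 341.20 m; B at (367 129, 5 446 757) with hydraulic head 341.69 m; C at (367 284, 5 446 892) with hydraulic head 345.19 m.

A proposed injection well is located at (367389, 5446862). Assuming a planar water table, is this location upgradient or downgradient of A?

upgradient

∂h/∂x = (341.69 − 341.20) / (367129 − 367284) = -0.003161
∂h/∂y = (345.19 − 341.20) / (5446892 − 5446757) = +0.02956
Head at (367389, 5446862) = 341.20 + (-0.003161)·(105) + (+0.02956)·(105) = 343.97 m.
That is higher than the 341.20 m at A, so the point is upgradient.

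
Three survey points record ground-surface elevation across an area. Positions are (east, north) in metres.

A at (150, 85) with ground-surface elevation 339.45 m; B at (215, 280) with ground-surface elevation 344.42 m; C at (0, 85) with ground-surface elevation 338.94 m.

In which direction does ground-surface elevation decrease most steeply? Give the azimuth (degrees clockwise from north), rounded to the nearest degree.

Three-point gradient (reference A): Δ to B = (65, 195, +4.97), Δ to C = (-150, 0, -0.51).
∂z/∂x = +0.003400, ∂z/∂y = +0.02435 (det = 29250).
Steepest decrease is along −∇f: components (-0.003400 E, -0.02435 N).
Azimuth = atan2(-0.003400, -0.02435) = 187.9° ≈ 188°.

188°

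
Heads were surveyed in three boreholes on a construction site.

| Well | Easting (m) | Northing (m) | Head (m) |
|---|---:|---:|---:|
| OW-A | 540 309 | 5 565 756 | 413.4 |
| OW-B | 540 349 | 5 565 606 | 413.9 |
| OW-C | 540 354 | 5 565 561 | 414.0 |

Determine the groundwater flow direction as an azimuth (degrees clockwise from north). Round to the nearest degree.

281°

With h = a·x + b·y + c and OW-A as origin, the differences give:
  40·a + (-150)·b = +0.5
  45·a + (-195)·b = +0.6
Eliminate b (×(-195) and ×(-150), subtract): -1050·a = -7.50 → a = ∂h/∂x = +0.007143
Back-substitute: b = ∂h/∂y = -0.001429.
Flow direction (−∇h) has components (-0.007143 E, +0.001429 N).
Azimuth = atan2(E, N) = atan2(-0.007143, +0.001429) = 281.3° ≈ 281°.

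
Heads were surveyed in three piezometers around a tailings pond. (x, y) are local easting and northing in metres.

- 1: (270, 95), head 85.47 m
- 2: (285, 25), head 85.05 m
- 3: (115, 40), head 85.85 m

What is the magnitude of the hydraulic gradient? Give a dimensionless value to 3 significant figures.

0.00663

Differences from 1: to 2 (Δx, Δy, Δh) = (15, -70, -0.42); to 3 = (-155, -55, +0.38).
Solve a·Δx + b·Δy = Δh: det = 15·(-55) − (-155)·(-70) = -11675.
∂h/∂x = [(-0.42)·(-55) − (+0.38)·(-70)] / -11675 = -0.004257
∂h/∂y = [15·(+0.38) − (-155)·(-0.42)] / -11675 = +0.005088
|∇h| = √(-0.004257² + 0.005088²) = 0.006634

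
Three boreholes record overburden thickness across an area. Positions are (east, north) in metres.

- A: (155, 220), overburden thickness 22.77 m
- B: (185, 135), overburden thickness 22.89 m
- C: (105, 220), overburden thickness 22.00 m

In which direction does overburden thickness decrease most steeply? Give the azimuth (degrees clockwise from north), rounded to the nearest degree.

255°

Three-point gradient (reference A): Δ to B = (30, -85, +0.12), Δ to C = (-50, 0, -0.77).
∂d/∂x = +0.01540, ∂d/∂y = +0.004024 (det = -4250).
Steepest decrease is along −∇f: components (-0.01540 E, -0.004024 N).
Azimuth = atan2(-0.01540, -0.004024) = 255.4° ≈ 255°.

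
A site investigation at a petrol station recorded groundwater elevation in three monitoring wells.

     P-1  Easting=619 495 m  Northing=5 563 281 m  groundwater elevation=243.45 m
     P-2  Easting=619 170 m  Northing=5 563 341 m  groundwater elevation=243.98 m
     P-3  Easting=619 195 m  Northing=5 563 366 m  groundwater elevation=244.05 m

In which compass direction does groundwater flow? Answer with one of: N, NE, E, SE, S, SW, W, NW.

Taking P-1 as reference: P-2−P-1 = (-325, 60, +0.53); P-3−P-1 = (-300, 85, +0.60).
Solve a·Δx + b·Δy = Δh: det = (-325)·85 − (-300)·60 = -9625.
∂h/∂x = [(+0.53)·85 − (+0.60)·60] / -9625 = -0.0009403
∂h/∂y = [(-325)·(+0.60) − (-300)·(+0.53)] / -9625 = +0.003740
Flow = −∇h = (+0.0009403 east, -0.003740 north), which points south.

S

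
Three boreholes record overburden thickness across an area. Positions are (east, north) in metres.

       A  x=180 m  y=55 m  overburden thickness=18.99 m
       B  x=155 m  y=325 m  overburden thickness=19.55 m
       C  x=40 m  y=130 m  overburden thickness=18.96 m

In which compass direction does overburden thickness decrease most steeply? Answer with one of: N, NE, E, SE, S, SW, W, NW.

SW

Three-point gradient (reference A): Δ to B = (-25, 270, +0.56), Δ to C = (-140, 75, -0.03).
∂d/∂x = +0.001395, ∂d/∂y = +0.002203 (det = 35925).
Steepest decrease is along −∇f = (-0.001395 E, -0.002203 N) → southwest.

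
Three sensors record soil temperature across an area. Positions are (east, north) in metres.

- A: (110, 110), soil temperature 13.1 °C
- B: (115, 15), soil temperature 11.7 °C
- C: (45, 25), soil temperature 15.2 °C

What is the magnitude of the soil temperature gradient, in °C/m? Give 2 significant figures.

With T = a·x + b·y + c and A as origin, the differences give:
  5·a + (-95)·b = -1.4
  (-65)·a + (-85)·b = +2.1
Eliminate b (×(-85) and ×(-95), subtract): -6600·a = 318.50 → a = ∂T/∂x = -0.04826
Back-substitute: b = ∂T/∂y = +0.01220.
|∇f| = √(-0.04826² + 0.01220²) = 0.04978 °C/m

0.050 °C/m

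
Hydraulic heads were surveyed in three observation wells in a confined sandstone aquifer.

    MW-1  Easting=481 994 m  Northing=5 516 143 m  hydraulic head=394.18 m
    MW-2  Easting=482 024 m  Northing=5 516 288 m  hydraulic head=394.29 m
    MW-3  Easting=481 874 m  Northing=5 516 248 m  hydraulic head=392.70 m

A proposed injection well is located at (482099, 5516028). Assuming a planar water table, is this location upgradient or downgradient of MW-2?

With h = a·x + b·y + c and MW-1 as origin, the differences give:
  30·a + 145·b = +0.11
  (-120)·a + 105·b = -1.48
Eliminate b (×105 and ×145, subtract): 20550·a = 226.150 → a = ∂h/∂x = +0.01100
Back-substitute: b = ∂h/∂y = -0.001518.
Head at (482099, 5516028) = 394.18 + (+0.01100)·(105) + (-0.001518)·(-115) = 395.51 m.
That is higher than the 394.29 m at MW-2, so the point is upgradient.

upgradient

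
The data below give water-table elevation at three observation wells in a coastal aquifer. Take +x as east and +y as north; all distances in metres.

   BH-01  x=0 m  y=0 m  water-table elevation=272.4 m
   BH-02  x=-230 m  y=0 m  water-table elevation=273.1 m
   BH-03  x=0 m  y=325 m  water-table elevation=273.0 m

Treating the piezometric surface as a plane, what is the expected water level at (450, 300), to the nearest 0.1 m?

∂h/∂x = (273.1 − 272.4) / (-230 − 0) = -0.003043
∂h/∂y = (273.0 − 272.4) / (325 − 0) = +0.001846
h(450, 300) = 272.4 + (-0.003043)·(450) + (+0.001846)·(300) = 272.4 -1.370 +0.554 = 271.584 m.

271.6 m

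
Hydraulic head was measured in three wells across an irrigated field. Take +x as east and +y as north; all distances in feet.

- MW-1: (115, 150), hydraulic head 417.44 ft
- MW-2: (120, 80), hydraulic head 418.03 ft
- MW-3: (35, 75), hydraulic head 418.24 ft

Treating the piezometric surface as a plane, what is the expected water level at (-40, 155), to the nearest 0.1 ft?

417.7 ft

Three-point gradient (reference MW-1): Δ to MW-2 = (5, -70, +0.59), Δ to MW-3 = (-80, -75, +0.80).
∂h/∂x = -0.001967, ∂h/∂y = -0.008569 (det = -5975).
h(-40, 155) = 417.44 + (-0.001967)·(-155) + (-0.008569)·(5) = 417.44 +0.305 -0.043 = 417.702 ft.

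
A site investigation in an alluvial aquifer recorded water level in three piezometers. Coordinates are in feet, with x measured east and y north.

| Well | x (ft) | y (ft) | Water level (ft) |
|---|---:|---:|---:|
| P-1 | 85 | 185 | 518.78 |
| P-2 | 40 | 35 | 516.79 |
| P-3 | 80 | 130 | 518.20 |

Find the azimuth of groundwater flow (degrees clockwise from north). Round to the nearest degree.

Differences from P-1: to P-2 (Δx, Δy, Δh) = (-45, -150, -1.99); to P-3 = (-5, -55, -0.58).
Determinant of the coordinate differences = (-45)·(-55) − (-5)·(-150) = 1725.
∂h/∂x = [(-1.99)·(-55) − (-0.58)·(-150)] / 1725 = +0.01301
∂h/∂y = [(-45)·(-0.58) − (-5)·(-1.99)] / 1725 = +0.009362
Flow direction (−∇h) has components (-0.01301 E, -0.009362 N).
Azimuth = atan2(E, N) = atan2(-0.01301, -0.009362) = 234.3° ≈ 234°.

234°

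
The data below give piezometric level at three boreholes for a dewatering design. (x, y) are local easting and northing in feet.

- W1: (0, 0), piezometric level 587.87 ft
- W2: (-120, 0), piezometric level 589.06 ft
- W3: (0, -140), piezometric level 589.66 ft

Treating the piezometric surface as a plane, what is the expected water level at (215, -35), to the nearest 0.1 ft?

∂h/∂x = (589.06 − 587.87) / (-120 − 0) = -0.009917
∂h/∂y = (589.66 − 587.87) / (-140 − 0) = -0.01279
h(215, -35) = 587.87 + (-0.009917)·(215) + (-0.01279)·(-35) = 587.87 -2.132 +0.447 = 586.185 ft.

586.2 ft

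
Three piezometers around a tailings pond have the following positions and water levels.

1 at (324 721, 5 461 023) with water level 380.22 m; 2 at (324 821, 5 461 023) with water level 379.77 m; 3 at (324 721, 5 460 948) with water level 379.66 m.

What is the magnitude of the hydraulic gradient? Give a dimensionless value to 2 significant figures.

0.0087

∂h/∂x = (379.77 − 380.22) / (324821 − 324721) = -0.004500
∂h/∂y = (379.66 − 380.22) / (5460948 − 5461023) = +0.007467
|∇h| = √(-0.004500² + 0.007467²) = 0.008718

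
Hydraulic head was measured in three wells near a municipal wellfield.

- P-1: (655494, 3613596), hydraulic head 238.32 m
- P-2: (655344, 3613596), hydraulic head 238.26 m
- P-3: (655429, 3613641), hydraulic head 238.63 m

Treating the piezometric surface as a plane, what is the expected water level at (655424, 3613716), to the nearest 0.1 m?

With h = a·x + b·y + c and P-1 as origin, the differences give:
  (-150)·a + 0·b = -0.06
  (-65)·a + 45·b = +0.31
Eliminate b (×45 and ×0, subtract): -6750·a = -2.700 → a = ∂h/∂x = +0.0004000
Back-substitute: b = ∂h/∂y = +0.007467.
h(655424, 3613716) = 238.32 + (+0.0004000)·(-70) + (+0.007467)·(120) = 238.32 -0.028 +0.896 = 239.188 m.

239.2 m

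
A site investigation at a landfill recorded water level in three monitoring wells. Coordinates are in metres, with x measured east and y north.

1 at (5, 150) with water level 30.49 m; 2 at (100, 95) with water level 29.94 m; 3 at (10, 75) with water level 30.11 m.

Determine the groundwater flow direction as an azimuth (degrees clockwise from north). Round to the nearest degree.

Three-point gradient (reference 1): Δ to 2 = (95, -55, -0.55), Δ to 3 = (5, -75, -0.38).
∂h/∂x = -0.002971, ∂h/∂y = +0.004869 (det = -6850).
Flow direction (−∇h) has components (+0.002971 E, -0.004869 N).
Azimuth = atan2(E, N) = atan2(+0.002971, -0.004869) = 148.6° ≈ 149°.

149°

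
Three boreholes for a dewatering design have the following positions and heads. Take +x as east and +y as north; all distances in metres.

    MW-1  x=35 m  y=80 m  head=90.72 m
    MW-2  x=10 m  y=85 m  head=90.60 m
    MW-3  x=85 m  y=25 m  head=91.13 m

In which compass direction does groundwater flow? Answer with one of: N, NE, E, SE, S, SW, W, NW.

NW

With h = a·x + b·y + c and MW-1 as origin, the differences give:
  (-25)·a + 5·b = -0.12
  50·a + (-55)·b = +0.41
Eliminate b (×(-55) and ×5, subtract): 1125·a = 4.550 → a = ∂h/∂x = +0.004044
Back-substitute: b = ∂h/∂y = -0.003778.
Flow = −∇h = (-0.004044 east, +0.003778 north), which points northwest.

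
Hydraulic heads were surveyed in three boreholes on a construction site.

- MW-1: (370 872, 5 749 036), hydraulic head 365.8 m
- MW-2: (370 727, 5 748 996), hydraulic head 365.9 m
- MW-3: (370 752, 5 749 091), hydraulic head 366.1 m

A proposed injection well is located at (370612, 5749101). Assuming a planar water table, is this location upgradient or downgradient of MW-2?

Differences from MW-1: to MW-2 (Δx, Δy, Δh) = (-145, -40, +0.1); to MW-3 = (-120, 55, +0.3).
Solve a·Δx + b·Δy = Δh: det = (-145)·55 − (-120)·(-40) = -12775.
∂h/∂x = [(+0.1)·55 − (+0.3)·(-40)] / -12775 = -0.001370
∂h/∂y = [(-145)·(+0.3) − (-120)·(+0.1)] / -12775 = +0.002466
Head at (370612, 5749101) = 365.8 + (-0.001370)·(-260) + (+0.002466)·(65) = 366.32 m.
That is higher than the 365.9 m at MW-2, so the point is upgradient.

upgradient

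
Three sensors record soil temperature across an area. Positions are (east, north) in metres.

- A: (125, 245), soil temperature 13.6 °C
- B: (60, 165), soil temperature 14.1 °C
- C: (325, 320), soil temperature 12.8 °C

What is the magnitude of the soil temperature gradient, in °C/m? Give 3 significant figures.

0.00493 °C/m

Three-point gradient (reference A): Δ to B = (-65, -80, +0.5), Δ to C = (200, 75, -0.8).
∂T/∂x = -0.002382, ∂T/∂y = -0.004315 (det = 11125).
|∇f| = √(-0.002382² + -0.004315²) = 0.004929 °C/m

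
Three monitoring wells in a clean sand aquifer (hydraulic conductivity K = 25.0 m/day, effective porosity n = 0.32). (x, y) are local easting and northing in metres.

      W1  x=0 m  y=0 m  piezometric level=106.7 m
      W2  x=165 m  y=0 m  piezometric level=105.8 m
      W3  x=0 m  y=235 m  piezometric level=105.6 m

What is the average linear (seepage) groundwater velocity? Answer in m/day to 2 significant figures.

∂h/∂x = (105.8 − 106.7) / (165 − 0) = -0.005455
∂h/∂y = (105.6 − 106.7) / (235 − 0) = -0.004681
|∇h| = √(-0.005455² + -0.004681²) = 0.007188
Seepage velocity v = K·i/n = 25.0 × 0.007188 / 0.32 = 0.5616 m/day.

0.56 m/day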